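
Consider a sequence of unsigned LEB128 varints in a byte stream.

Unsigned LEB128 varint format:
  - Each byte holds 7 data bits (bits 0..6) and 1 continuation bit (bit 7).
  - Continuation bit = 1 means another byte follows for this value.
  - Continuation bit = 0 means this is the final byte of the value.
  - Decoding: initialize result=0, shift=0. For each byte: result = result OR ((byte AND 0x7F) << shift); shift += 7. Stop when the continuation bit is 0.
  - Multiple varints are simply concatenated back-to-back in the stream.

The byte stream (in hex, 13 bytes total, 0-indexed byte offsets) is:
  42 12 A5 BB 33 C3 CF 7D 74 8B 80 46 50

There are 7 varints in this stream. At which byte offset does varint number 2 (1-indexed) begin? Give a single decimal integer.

Answer: 1

Derivation:
  byte[0]=0x42 cont=0 payload=0x42=66: acc |= 66<<0 -> acc=66 shift=7 [end]
Varint 1: bytes[0:1] = 42 -> value 66 (1 byte(s))
  byte[1]=0x12 cont=0 payload=0x12=18: acc |= 18<<0 -> acc=18 shift=7 [end]
Varint 2: bytes[1:2] = 12 -> value 18 (1 byte(s))
  byte[2]=0xA5 cont=1 payload=0x25=37: acc |= 37<<0 -> acc=37 shift=7
  byte[3]=0xBB cont=1 payload=0x3B=59: acc |= 59<<7 -> acc=7589 shift=14
  byte[4]=0x33 cont=0 payload=0x33=51: acc |= 51<<14 -> acc=843173 shift=21 [end]
Varint 3: bytes[2:5] = A5 BB 33 -> value 843173 (3 byte(s))
  byte[5]=0xC3 cont=1 payload=0x43=67: acc |= 67<<0 -> acc=67 shift=7
  byte[6]=0xCF cont=1 payload=0x4F=79: acc |= 79<<7 -> acc=10179 shift=14
  byte[7]=0x7D cont=0 payload=0x7D=125: acc |= 125<<14 -> acc=2058179 shift=21 [end]
Varint 4: bytes[5:8] = C3 CF 7D -> value 2058179 (3 byte(s))
  byte[8]=0x74 cont=0 payload=0x74=116: acc |= 116<<0 -> acc=116 shift=7 [end]
Varint 5: bytes[8:9] = 74 -> value 116 (1 byte(s))
  byte[9]=0x8B cont=1 payload=0x0B=11: acc |= 11<<0 -> acc=11 shift=7
  byte[10]=0x80 cont=1 payload=0x00=0: acc |= 0<<7 -> acc=11 shift=14
  byte[11]=0x46 cont=0 payload=0x46=70: acc |= 70<<14 -> acc=1146891 shift=21 [end]
Varint 6: bytes[9:12] = 8B 80 46 -> value 1146891 (3 byte(s))
  byte[12]=0x50 cont=0 payload=0x50=80: acc |= 80<<0 -> acc=80 shift=7 [end]
Varint 7: bytes[12:13] = 50 -> value 80 (1 byte(s))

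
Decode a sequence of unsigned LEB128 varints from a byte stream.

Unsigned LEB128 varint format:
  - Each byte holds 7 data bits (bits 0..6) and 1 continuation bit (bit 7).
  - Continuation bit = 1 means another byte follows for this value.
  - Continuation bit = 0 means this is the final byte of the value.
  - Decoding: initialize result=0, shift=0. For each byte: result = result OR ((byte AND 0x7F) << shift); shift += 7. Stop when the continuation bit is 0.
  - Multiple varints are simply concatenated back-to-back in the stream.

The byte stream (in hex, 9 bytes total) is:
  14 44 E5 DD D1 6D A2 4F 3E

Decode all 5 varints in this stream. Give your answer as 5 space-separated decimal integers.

Answer: 20 68 229928677 10146 62

Derivation:
  byte[0]=0x14 cont=0 payload=0x14=20: acc |= 20<<0 -> acc=20 shift=7 [end]
Varint 1: bytes[0:1] = 14 -> value 20 (1 byte(s))
  byte[1]=0x44 cont=0 payload=0x44=68: acc |= 68<<0 -> acc=68 shift=7 [end]
Varint 2: bytes[1:2] = 44 -> value 68 (1 byte(s))
  byte[2]=0xE5 cont=1 payload=0x65=101: acc |= 101<<0 -> acc=101 shift=7
  byte[3]=0xDD cont=1 payload=0x5D=93: acc |= 93<<7 -> acc=12005 shift=14
  byte[4]=0xD1 cont=1 payload=0x51=81: acc |= 81<<14 -> acc=1339109 shift=21
  byte[5]=0x6D cont=0 payload=0x6D=109: acc |= 109<<21 -> acc=229928677 shift=28 [end]
Varint 3: bytes[2:6] = E5 DD D1 6D -> value 229928677 (4 byte(s))
  byte[6]=0xA2 cont=1 payload=0x22=34: acc |= 34<<0 -> acc=34 shift=7
  byte[7]=0x4F cont=0 payload=0x4F=79: acc |= 79<<7 -> acc=10146 shift=14 [end]
Varint 4: bytes[6:8] = A2 4F -> value 10146 (2 byte(s))
  byte[8]=0x3E cont=0 payload=0x3E=62: acc |= 62<<0 -> acc=62 shift=7 [end]
Varint 5: bytes[8:9] = 3E -> value 62 (1 byte(s))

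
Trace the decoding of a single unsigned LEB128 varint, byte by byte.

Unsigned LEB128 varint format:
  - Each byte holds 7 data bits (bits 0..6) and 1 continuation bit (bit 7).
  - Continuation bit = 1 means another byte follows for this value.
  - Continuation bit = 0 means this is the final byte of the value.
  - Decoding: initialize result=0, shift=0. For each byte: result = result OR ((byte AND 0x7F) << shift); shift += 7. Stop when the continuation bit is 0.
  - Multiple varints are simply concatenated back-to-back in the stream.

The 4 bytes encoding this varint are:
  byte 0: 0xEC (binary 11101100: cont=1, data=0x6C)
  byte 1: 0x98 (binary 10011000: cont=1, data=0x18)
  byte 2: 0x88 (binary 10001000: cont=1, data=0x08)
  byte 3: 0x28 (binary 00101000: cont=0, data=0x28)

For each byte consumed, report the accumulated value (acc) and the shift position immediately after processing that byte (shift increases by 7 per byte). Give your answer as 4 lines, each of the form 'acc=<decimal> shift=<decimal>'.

byte 0=0xEC: payload=0x6C=108, contrib = 108<<0 = 108; acc -> 108, shift -> 7
byte 1=0x98: payload=0x18=24, contrib = 24<<7 = 3072; acc -> 3180, shift -> 14
byte 2=0x88: payload=0x08=8, contrib = 8<<14 = 131072; acc -> 134252, shift -> 21
byte 3=0x28: payload=0x28=40, contrib = 40<<21 = 83886080; acc -> 84020332, shift -> 28

Answer: acc=108 shift=7
acc=3180 shift=14
acc=134252 shift=21
acc=84020332 shift=28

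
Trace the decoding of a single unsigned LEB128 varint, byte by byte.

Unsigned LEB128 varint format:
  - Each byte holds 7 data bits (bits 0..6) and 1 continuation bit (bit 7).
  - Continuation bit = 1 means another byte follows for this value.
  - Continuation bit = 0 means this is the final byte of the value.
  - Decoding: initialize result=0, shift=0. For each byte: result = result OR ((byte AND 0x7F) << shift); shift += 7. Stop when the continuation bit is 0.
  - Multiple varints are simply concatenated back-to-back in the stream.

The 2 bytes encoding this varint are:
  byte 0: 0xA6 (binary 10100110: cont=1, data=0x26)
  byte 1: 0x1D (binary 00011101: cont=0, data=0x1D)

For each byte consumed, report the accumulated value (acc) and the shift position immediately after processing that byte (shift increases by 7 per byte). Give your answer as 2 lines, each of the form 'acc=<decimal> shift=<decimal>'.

byte 0=0xA6: payload=0x26=38, contrib = 38<<0 = 38; acc -> 38, shift -> 7
byte 1=0x1D: payload=0x1D=29, contrib = 29<<7 = 3712; acc -> 3750, shift -> 14

Answer: acc=38 shift=7
acc=3750 shift=14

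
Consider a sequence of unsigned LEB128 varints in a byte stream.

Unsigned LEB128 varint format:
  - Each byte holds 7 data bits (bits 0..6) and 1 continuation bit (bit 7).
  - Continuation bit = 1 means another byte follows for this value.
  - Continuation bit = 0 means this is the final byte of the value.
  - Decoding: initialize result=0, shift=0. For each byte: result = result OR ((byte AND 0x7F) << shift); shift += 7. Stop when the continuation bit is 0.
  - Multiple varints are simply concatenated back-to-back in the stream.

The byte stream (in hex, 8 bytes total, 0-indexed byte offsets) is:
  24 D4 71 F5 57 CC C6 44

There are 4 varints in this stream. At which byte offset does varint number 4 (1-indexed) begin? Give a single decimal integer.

Answer: 5

Derivation:
  byte[0]=0x24 cont=0 payload=0x24=36: acc |= 36<<0 -> acc=36 shift=7 [end]
Varint 1: bytes[0:1] = 24 -> value 36 (1 byte(s))
  byte[1]=0xD4 cont=1 payload=0x54=84: acc |= 84<<0 -> acc=84 shift=7
  byte[2]=0x71 cont=0 payload=0x71=113: acc |= 113<<7 -> acc=14548 shift=14 [end]
Varint 2: bytes[1:3] = D4 71 -> value 14548 (2 byte(s))
  byte[3]=0xF5 cont=1 payload=0x75=117: acc |= 117<<0 -> acc=117 shift=7
  byte[4]=0x57 cont=0 payload=0x57=87: acc |= 87<<7 -> acc=11253 shift=14 [end]
Varint 3: bytes[3:5] = F5 57 -> value 11253 (2 byte(s))
  byte[5]=0xCC cont=1 payload=0x4C=76: acc |= 76<<0 -> acc=76 shift=7
  byte[6]=0xC6 cont=1 payload=0x46=70: acc |= 70<<7 -> acc=9036 shift=14
  byte[7]=0x44 cont=0 payload=0x44=68: acc |= 68<<14 -> acc=1123148 shift=21 [end]
Varint 4: bytes[5:8] = CC C6 44 -> value 1123148 (3 byte(s))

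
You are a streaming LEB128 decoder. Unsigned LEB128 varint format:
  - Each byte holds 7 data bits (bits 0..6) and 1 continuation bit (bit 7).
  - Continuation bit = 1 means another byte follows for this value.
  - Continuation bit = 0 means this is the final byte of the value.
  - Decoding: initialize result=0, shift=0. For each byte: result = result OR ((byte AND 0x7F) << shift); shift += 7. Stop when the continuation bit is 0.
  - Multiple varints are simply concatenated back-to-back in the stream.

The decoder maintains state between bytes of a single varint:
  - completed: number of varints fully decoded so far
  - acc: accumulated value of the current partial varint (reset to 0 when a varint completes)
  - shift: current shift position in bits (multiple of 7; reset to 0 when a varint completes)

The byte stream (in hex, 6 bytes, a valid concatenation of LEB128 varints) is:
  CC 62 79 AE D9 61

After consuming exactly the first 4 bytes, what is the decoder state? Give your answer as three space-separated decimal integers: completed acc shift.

Answer: 2 46 7

Derivation:
byte[0]=0xCC cont=1 payload=0x4C: acc |= 76<<0 -> completed=0 acc=76 shift=7
byte[1]=0x62 cont=0 payload=0x62: varint #1 complete (value=12620); reset -> completed=1 acc=0 shift=0
byte[2]=0x79 cont=0 payload=0x79: varint #2 complete (value=121); reset -> completed=2 acc=0 shift=0
byte[3]=0xAE cont=1 payload=0x2E: acc |= 46<<0 -> completed=2 acc=46 shift=7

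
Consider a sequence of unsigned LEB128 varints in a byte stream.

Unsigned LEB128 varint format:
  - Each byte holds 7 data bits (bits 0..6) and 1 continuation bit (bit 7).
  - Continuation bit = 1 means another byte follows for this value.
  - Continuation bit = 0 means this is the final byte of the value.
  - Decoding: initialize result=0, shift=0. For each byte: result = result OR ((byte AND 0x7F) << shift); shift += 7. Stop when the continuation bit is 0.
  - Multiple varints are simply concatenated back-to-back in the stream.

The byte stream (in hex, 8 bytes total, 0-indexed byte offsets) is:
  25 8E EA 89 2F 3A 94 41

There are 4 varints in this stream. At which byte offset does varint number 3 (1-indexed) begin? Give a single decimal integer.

Answer: 5

Derivation:
  byte[0]=0x25 cont=0 payload=0x25=37: acc |= 37<<0 -> acc=37 shift=7 [end]
Varint 1: bytes[0:1] = 25 -> value 37 (1 byte(s))
  byte[1]=0x8E cont=1 payload=0x0E=14: acc |= 14<<0 -> acc=14 shift=7
  byte[2]=0xEA cont=1 payload=0x6A=106: acc |= 106<<7 -> acc=13582 shift=14
  byte[3]=0x89 cont=1 payload=0x09=9: acc |= 9<<14 -> acc=161038 shift=21
  byte[4]=0x2F cont=0 payload=0x2F=47: acc |= 47<<21 -> acc=98727182 shift=28 [end]
Varint 2: bytes[1:5] = 8E EA 89 2F -> value 98727182 (4 byte(s))
  byte[5]=0x3A cont=0 payload=0x3A=58: acc |= 58<<0 -> acc=58 shift=7 [end]
Varint 3: bytes[5:6] = 3A -> value 58 (1 byte(s))
  byte[6]=0x94 cont=1 payload=0x14=20: acc |= 20<<0 -> acc=20 shift=7
  byte[7]=0x41 cont=0 payload=0x41=65: acc |= 65<<7 -> acc=8340 shift=14 [end]
Varint 4: bytes[6:8] = 94 41 -> value 8340 (2 byte(s))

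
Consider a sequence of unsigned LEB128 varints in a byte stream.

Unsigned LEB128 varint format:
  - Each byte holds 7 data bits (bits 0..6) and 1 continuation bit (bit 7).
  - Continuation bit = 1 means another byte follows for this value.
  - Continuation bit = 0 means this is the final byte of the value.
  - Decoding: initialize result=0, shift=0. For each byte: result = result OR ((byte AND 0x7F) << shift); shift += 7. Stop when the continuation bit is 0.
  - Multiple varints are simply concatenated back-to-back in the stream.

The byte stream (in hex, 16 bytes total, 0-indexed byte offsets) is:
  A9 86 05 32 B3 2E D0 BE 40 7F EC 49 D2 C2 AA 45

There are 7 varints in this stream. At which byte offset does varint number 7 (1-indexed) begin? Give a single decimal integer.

Answer: 12

Derivation:
  byte[0]=0xA9 cont=1 payload=0x29=41: acc |= 41<<0 -> acc=41 shift=7
  byte[1]=0x86 cont=1 payload=0x06=6: acc |= 6<<7 -> acc=809 shift=14
  byte[2]=0x05 cont=0 payload=0x05=5: acc |= 5<<14 -> acc=82729 shift=21 [end]
Varint 1: bytes[0:3] = A9 86 05 -> value 82729 (3 byte(s))
  byte[3]=0x32 cont=0 payload=0x32=50: acc |= 50<<0 -> acc=50 shift=7 [end]
Varint 2: bytes[3:4] = 32 -> value 50 (1 byte(s))
  byte[4]=0xB3 cont=1 payload=0x33=51: acc |= 51<<0 -> acc=51 shift=7
  byte[5]=0x2E cont=0 payload=0x2E=46: acc |= 46<<7 -> acc=5939 shift=14 [end]
Varint 3: bytes[4:6] = B3 2E -> value 5939 (2 byte(s))
  byte[6]=0xD0 cont=1 payload=0x50=80: acc |= 80<<0 -> acc=80 shift=7
  byte[7]=0xBE cont=1 payload=0x3E=62: acc |= 62<<7 -> acc=8016 shift=14
  byte[8]=0x40 cont=0 payload=0x40=64: acc |= 64<<14 -> acc=1056592 shift=21 [end]
Varint 4: bytes[6:9] = D0 BE 40 -> value 1056592 (3 byte(s))
  byte[9]=0x7F cont=0 payload=0x7F=127: acc |= 127<<0 -> acc=127 shift=7 [end]
Varint 5: bytes[9:10] = 7F -> value 127 (1 byte(s))
  byte[10]=0xEC cont=1 payload=0x6C=108: acc |= 108<<0 -> acc=108 shift=7
  byte[11]=0x49 cont=0 payload=0x49=73: acc |= 73<<7 -> acc=9452 shift=14 [end]
Varint 6: bytes[10:12] = EC 49 -> value 9452 (2 byte(s))
  byte[12]=0xD2 cont=1 payload=0x52=82: acc |= 82<<0 -> acc=82 shift=7
  byte[13]=0xC2 cont=1 payload=0x42=66: acc |= 66<<7 -> acc=8530 shift=14
  byte[14]=0xAA cont=1 payload=0x2A=42: acc |= 42<<14 -> acc=696658 shift=21
  byte[15]=0x45 cont=0 payload=0x45=69: acc |= 69<<21 -> acc=145400146 shift=28 [end]
Varint 7: bytes[12:16] = D2 C2 AA 45 -> value 145400146 (4 byte(s))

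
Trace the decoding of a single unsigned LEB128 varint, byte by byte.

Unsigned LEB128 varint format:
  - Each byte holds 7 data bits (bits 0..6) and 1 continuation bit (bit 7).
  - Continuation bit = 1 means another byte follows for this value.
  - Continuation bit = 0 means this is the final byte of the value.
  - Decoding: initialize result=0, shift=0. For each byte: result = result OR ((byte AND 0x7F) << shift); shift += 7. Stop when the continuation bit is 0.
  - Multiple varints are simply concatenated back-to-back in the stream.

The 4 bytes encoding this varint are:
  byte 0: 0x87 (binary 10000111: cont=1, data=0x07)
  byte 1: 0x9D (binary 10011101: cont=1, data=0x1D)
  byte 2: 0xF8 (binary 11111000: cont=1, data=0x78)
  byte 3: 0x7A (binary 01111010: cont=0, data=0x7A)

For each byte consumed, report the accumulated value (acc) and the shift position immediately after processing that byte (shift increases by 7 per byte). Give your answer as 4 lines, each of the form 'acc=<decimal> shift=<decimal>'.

Answer: acc=7 shift=7
acc=3719 shift=14
acc=1969799 shift=21
acc=257822343 shift=28

Derivation:
byte 0=0x87: payload=0x07=7, contrib = 7<<0 = 7; acc -> 7, shift -> 7
byte 1=0x9D: payload=0x1D=29, contrib = 29<<7 = 3712; acc -> 3719, shift -> 14
byte 2=0xF8: payload=0x78=120, contrib = 120<<14 = 1966080; acc -> 1969799, shift -> 21
byte 3=0x7A: payload=0x7A=122, contrib = 122<<21 = 255852544; acc -> 257822343, shift -> 28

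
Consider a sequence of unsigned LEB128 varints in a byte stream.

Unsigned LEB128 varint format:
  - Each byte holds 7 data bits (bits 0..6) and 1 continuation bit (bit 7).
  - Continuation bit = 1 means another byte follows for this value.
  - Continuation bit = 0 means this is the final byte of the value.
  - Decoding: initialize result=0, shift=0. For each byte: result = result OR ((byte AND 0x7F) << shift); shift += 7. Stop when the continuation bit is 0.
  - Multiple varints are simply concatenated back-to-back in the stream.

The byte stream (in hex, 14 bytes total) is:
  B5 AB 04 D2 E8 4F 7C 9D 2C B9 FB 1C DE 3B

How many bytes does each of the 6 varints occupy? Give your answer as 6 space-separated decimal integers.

  byte[0]=0xB5 cont=1 payload=0x35=53: acc |= 53<<0 -> acc=53 shift=7
  byte[1]=0xAB cont=1 payload=0x2B=43: acc |= 43<<7 -> acc=5557 shift=14
  byte[2]=0x04 cont=0 payload=0x04=4: acc |= 4<<14 -> acc=71093 shift=21 [end]
Varint 1: bytes[0:3] = B5 AB 04 -> value 71093 (3 byte(s))
  byte[3]=0xD2 cont=1 payload=0x52=82: acc |= 82<<0 -> acc=82 shift=7
  byte[4]=0xE8 cont=1 payload=0x68=104: acc |= 104<<7 -> acc=13394 shift=14
  byte[5]=0x4F cont=0 payload=0x4F=79: acc |= 79<<14 -> acc=1307730 shift=21 [end]
Varint 2: bytes[3:6] = D2 E8 4F -> value 1307730 (3 byte(s))
  byte[6]=0x7C cont=0 payload=0x7C=124: acc |= 124<<0 -> acc=124 shift=7 [end]
Varint 3: bytes[6:7] = 7C -> value 124 (1 byte(s))
  byte[7]=0x9D cont=1 payload=0x1D=29: acc |= 29<<0 -> acc=29 shift=7
  byte[8]=0x2C cont=0 payload=0x2C=44: acc |= 44<<7 -> acc=5661 shift=14 [end]
Varint 4: bytes[7:9] = 9D 2C -> value 5661 (2 byte(s))
  byte[9]=0xB9 cont=1 payload=0x39=57: acc |= 57<<0 -> acc=57 shift=7
  byte[10]=0xFB cont=1 payload=0x7B=123: acc |= 123<<7 -> acc=15801 shift=14
  byte[11]=0x1C cont=0 payload=0x1C=28: acc |= 28<<14 -> acc=474553 shift=21 [end]
Varint 5: bytes[9:12] = B9 FB 1C -> value 474553 (3 byte(s))
  byte[12]=0xDE cont=1 payload=0x5E=94: acc |= 94<<0 -> acc=94 shift=7
  byte[13]=0x3B cont=0 payload=0x3B=59: acc |= 59<<7 -> acc=7646 shift=14 [end]
Varint 6: bytes[12:14] = DE 3B -> value 7646 (2 byte(s))

Answer: 3 3 1 2 3 2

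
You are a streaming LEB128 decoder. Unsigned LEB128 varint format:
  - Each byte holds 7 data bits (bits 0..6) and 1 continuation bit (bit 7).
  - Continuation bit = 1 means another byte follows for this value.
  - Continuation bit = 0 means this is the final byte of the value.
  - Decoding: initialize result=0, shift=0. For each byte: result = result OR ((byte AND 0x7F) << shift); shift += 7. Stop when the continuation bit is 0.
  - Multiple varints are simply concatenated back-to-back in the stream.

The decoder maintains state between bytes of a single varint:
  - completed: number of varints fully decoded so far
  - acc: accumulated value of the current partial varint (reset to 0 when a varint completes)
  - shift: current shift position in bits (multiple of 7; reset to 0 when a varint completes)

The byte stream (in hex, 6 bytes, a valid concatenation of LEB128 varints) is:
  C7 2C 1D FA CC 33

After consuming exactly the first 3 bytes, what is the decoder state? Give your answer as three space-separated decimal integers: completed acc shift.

byte[0]=0xC7 cont=1 payload=0x47: acc |= 71<<0 -> completed=0 acc=71 shift=7
byte[1]=0x2C cont=0 payload=0x2C: varint #1 complete (value=5703); reset -> completed=1 acc=0 shift=0
byte[2]=0x1D cont=0 payload=0x1D: varint #2 complete (value=29); reset -> completed=2 acc=0 shift=0

Answer: 2 0 0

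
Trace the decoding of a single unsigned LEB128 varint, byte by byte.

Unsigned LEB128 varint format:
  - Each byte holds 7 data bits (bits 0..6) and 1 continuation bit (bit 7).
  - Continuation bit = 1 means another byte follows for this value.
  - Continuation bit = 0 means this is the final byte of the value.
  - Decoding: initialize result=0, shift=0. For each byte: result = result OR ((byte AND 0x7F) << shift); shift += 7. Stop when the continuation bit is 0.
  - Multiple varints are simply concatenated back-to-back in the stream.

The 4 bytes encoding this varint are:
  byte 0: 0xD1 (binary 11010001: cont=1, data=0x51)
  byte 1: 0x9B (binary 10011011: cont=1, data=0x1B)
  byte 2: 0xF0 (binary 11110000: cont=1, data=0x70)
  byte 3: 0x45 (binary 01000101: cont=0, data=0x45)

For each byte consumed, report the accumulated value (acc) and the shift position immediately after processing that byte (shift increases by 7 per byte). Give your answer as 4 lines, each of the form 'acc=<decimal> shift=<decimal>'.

Answer: acc=81 shift=7
acc=3537 shift=14
acc=1838545 shift=21
acc=146542033 shift=28

Derivation:
byte 0=0xD1: payload=0x51=81, contrib = 81<<0 = 81; acc -> 81, shift -> 7
byte 1=0x9B: payload=0x1B=27, contrib = 27<<7 = 3456; acc -> 3537, shift -> 14
byte 2=0xF0: payload=0x70=112, contrib = 112<<14 = 1835008; acc -> 1838545, shift -> 21
byte 3=0x45: payload=0x45=69, contrib = 69<<21 = 144703488; acc -> 146542033, shift -> 28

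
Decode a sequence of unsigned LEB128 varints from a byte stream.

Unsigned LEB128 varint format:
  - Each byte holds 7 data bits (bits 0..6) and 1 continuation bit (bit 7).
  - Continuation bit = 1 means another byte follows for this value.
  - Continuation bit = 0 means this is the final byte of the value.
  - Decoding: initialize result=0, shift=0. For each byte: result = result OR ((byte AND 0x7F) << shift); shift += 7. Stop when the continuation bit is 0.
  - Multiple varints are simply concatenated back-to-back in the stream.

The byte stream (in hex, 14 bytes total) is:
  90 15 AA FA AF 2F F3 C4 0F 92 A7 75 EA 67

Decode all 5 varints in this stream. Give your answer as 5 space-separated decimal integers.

  byte[0]=0x90 cont=1 payload=0x10=16: acc |= 16<<0 -> acc=16 shift=7
  byte[1]=0x15 cont=0 payload=0x15=21: acc |= 21<<7 -> acc=2704 shift=14 [end]
Varint 1: bytes[0:2] = 90 15 -> value 2704 (2 byte(s))
  byte[2]=0xAA cont=1 payload=0x2A=42: acc |= 42<<0 -> acc=42 shift=7
  byte[3]=0xFA cont=1 payload=0x7A=122: acc |= 122<<7 -> acc=15658 shift=14
  byte[4]=0xAF cont=1 payload=0x2F=47: acc |= 47<<14 -> acc=785706 shift=21
  byte[5]=0x2F cont=0 payload=0x2F=47: acc |= 47<<21 -> acc=99351850 shift=28 [end]
Varint 2: bytes[2:6] = AA FA AF 2F -> value 99351850 (4 byte(s))
  byte[6]=0xF3 cont=1 payload=0x73=115: acc |= 115<<0 -> acc=115 shift=7
  byte[7]=0xC4 cont=1 payload=0x44=68: acc |= 68<<7 -> acc=8819 shift=14
  byte[8]=0x0F cont=0 payload=0x0F=15: acc |= 15<<14 -> acc=254579 shift=21 [end]
Varint 3: bytes[6:9] = F3 C4 0F -> value 254579 (3 byte(s))
  byte[9]=0x92 cont=1 payload=0x12=18: acc |= 18<<0 -> acc=18 shift=7
  byte[10]=0xA7 cont=1 payload=0x27=39: acc |= 39<<7 -> acc=5010 shift=14
  byte[11]=0x75 cont=0 payload=0x75=117: acc |= 117<<14 -> acc=1921938 shift=21 [end]
Varint 4: bytes[9:12] = 92 A7 75 -> value 1921938 (3 byte(s))
  byte[12]=0xEA cont=1 payload=0x6A=106: acc |= 106<<0 -> acc=106 shift=7
  byte[13]=0x67 cont=0 payload=0x67=103: acc |= 103<<7 -> acc=13290 shift=14 [end]
Varint 5: bytes[12:14] = EA 67 -> value 13290 (2 byte(s))

Answer: 2704 99351850 254579 1921938 13290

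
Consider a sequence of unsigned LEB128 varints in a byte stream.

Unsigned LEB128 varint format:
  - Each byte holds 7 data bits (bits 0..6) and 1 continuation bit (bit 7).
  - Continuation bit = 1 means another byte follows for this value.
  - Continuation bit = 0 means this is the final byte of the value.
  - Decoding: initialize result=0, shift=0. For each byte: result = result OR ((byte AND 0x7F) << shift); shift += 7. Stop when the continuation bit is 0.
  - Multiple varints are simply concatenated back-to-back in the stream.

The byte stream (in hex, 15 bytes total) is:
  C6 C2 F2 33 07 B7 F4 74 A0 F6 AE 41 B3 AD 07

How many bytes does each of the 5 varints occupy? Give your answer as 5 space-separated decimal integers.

  byte[0]=0xC6 cont=1 payload=0x46=70: acc |= 70<<0 -> acc=70 shift=7
  byte[1]=0xC2 cont=1 payload=0x42=66: acc |= 66<<7 -> acc=8518 shift=14
  byte[2]=0xF2 cont=1 payload=0x72=114: acc |= 114<<14 -> acc=1876294 shift=21
  byte[3]=0x33 cont=0 payload=0x33=51: acc |= 51<<21 -> acc=108831046 shift=28 [end]
Varint 1: bytes[0:4] = C6 C2 F2 33 -> value 108831046 (4 byte(s))
  byte[4]=0x07 cont=0 payload=0x07=7: acc |= 7<<0 -> acc=7 shift=7 [end]
Varint 2: bytes[4:5] = 07 -> value 7 (1 byte(s))
  byte[5]=0xB7 cont=1 payload=0x37=55: acc |= 55<<0 -> acc=55 shift=7
  byte[6]=0xF4 cont=1 payload=0x74=116: acc |= 116<<7 -> acc=14903 shift=14
  byte[7]=0x74 cont=0 payload=0x74=116: acc |= 116<<14 -> acc=1915447 shift=21 [end]
Varint 3: bytes[5:8] = B7 F4 74 -> value 1915447 (3 byte(s))
  byte[8]=0xA0 cont=1 payload=0x20=32: acc |= 32<<0 -> acc=32 shift=7
  byte[9]=0xF6 cont=1 payload=0x76=118: acc |= 118<<7 -> acc=15136 shift=14
  byte[10]=0xAE cont=1 payload=0x2E=46: acc |= 46<<14 -> acc=768800 shift=21
  byte[11]=0x41 cont=0 payload=0x41=65: acc |= 65<<21 -> acc=137083680 shift=28 [end]
Varint 4: bytes[8:12] = A0 F6 AE 41 -> value 137083680 (4 byte(s))
  byte[12]=0xB3 cont=1 payload=0x33=51: acc |= 51<<0 -> acc=51 shift=7
  byte[13]=0xAD cont=1 payload=0x2D=45: acc |= 45<<7 -> acc=5811 shift=14
  byte[14]=0x07 cont=0 payload=0x07=7: acc |= 7<<14 -> acc=120499 shift=21 [end]
Varint 5: bytes[12:15] = B3 AD 07 -> value 120499 (3 byte(s))

Answer: 4 1 3 4 3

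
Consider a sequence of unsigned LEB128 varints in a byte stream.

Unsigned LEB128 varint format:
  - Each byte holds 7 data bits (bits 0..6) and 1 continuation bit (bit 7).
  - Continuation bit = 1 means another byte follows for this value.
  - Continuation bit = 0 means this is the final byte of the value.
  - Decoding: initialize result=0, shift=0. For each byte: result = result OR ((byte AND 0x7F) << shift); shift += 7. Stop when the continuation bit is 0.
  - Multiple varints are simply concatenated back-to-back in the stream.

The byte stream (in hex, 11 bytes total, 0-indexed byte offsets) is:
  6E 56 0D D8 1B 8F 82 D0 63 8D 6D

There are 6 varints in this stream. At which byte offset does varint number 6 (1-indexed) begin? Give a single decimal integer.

Answer: 9

Derivation:
  byte[0]=0x6E cont=0 payload=0x6E=110: acc |= 110<<0 -> acc=110 shift=7 [end]
Varint 1: bytes[0:1] = 6E -> value 110 (1 byte(s))
  byte[1]=0x56 cont=0 payload=0x56=86: acc |= 86<<0 -> acc=86 shift=7 [end]
Varint 2: bytes[1:2] = 56 -> value 86 (1 byte(s))
  byte[2]=0x0D cont=0 payload=0x0D=13: acc |= 13<<0 -> acc=13 shift=7 [end]
Varint 3: bytes[2:3] = 0D -> value 13 (1 byte(s))
  byte[3]=0xD8 cont=1 payload=0x58=88: acc |= 88<<0 -> acc=88 shift=7
  byte[4]=0x1B cont=0 payload=0x1B=27: acc |= 27<<7 -> acc=3544 shift=14 [end]
Varint 4: bytes[3:5] = D8 1B -> value 3544 (2 byte(s))
  byte[5]=0x8F cont=1 payload=0x0F=15: acc |= 15<<0 -> acc=15 shift=7
  byte[6]=0x82 cont=1 payload=0x02=2: acc |= 2<<7 -> acc=271 shift=14
  byte[7]=0xD0 cont=1 payload=0x50=80: acc |= 80<<14 -> acc=1310991 shift=21
  byte[8]=0x63 cont=0 payload=0x63=99: acc |= 99<<21 -> acc=208929039 shift=28 [end]
Varint 5: bytes[5:9] = 8F 82 D0 63 -> value 208929039 (4 byte(s))
  byte[9]=0x8D cont=1 payload=0x0D=13: acc |= 13<<0 -> acc=13 shift=7
  byte[10]=0x6D cont=0 payload=0x6D=109: acc |= 109<<7 -> acc=13965 shift=14 [end]
Varint 6: bytes[9:11] = 8D 6D -> value 13965 (2 byte(s))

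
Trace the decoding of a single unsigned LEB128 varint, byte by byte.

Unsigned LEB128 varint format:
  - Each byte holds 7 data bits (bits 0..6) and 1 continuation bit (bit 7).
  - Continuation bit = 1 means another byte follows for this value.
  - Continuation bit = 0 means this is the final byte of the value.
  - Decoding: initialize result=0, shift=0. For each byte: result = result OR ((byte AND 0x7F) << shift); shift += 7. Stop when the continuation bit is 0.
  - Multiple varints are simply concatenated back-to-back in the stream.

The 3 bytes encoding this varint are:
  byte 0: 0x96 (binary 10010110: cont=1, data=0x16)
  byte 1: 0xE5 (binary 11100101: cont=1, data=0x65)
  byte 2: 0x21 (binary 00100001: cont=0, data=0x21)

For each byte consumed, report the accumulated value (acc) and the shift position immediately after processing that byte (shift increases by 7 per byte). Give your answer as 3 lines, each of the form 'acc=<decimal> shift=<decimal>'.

Answer: acc=22 shift=7
acc=12950 shift=14
acc=553622 shift=21

Derivation:
byte 0=0x96: payload=0x16=22, contrib = 22<<0 = 22; acc -> 22, shift -> 7
byte 1=0xE5: payload=0x65=101, contrib = 101<<7 = 12928; acc -> 12950, shift -> 14
byte 2=0x21: payload=0x21=33, contrib = 33<<14 = 540672; acc -> 553622, shift -> 21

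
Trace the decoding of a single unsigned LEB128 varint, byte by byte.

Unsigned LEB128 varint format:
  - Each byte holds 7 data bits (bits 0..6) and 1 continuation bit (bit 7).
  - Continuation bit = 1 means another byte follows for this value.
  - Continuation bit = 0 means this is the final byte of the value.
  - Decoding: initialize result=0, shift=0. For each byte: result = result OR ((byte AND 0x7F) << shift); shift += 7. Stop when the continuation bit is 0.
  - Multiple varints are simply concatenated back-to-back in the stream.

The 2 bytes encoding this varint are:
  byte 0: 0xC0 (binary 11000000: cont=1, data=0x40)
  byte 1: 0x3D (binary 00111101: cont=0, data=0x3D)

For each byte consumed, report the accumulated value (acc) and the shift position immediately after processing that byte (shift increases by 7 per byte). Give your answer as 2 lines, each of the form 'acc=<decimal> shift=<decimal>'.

Answer: acc=64 shift=7
acc=7872 shift=14

Derivation:
byte 0=0xC0: payload=0x40=64, contrib = 64<<0 = 64; acc -> 64, shift -> 7
byte 1=0x3D: payload=0x3D=61, contrib = 61<<7 = 7808; acc -> 7872, shift -> 14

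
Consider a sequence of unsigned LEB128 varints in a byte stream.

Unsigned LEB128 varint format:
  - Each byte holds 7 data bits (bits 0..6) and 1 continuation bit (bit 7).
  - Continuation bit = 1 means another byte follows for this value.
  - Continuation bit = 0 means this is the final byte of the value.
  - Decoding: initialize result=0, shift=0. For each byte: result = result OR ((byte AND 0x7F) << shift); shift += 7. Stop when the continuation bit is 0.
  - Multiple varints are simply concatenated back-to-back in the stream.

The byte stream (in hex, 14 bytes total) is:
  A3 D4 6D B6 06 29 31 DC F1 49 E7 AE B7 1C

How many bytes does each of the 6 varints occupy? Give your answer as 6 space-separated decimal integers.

  byte[0]=0xA3 cont=1 payload=0x23=35: acc |= 35<<0 -> acc=35 shift=7
  byte[1]=0xD4 cont=1 payload=0x54=84: acc |= 84<<7 -> acc=10787 shift=14
  byte[2]=0x6D cont=0 payload=0x6D=109: acc |= 109<<14 -> acc=1796643 shift=21 [end]
Varint 1: bytes[0:3] = A3 D4 6D -> value 1796643 (3 byte(s))
  byte[3]=0xB6 cont=1 payload=0x36=54: acc |= 54<<0 -> acc=54 shift=7
  byte[4]=0x06 cont=0 payload=0x06=6: acc |= 6<<7 -> acc=822 shift=14 [end]
Varint 2: bytes[3:5] = B6 06 -> value 822 (2 byte(s))
  byte[5]=0x29 cont=0 payload=0x29=41: acc |= 41<<0 -> acc=41 shift=7 [end]
Varint 3: bytes[5:6] = 29 -> value 41 (1 byte(s))
  byte[6]=0x31 cont=0 payload=0x31=49: acc |= 49<<0 -> acc=49 shift=7 [end]
Varint 4: bytes[6:7] = 31 -> value 49 (1 byte(s))
  byte[7]=0xDC cont=1 payload=0x5C=92: acc |= 92<<0 -> acc=92 shift=7
  byte[8]=0xF1 cont=1 payload=0x71=113: acc |= 113<<7 -> acc=14556 shift=14
  byte[9]=0x49 cont=0 payload=0x49=73: acc |= 73<<14 -> acc=1210588 shift=21 [end]
Varint 5: bytes[7:10] = DC F1 49 -> value 1210588 (3 byte(s))
  byte[10]=0xE7 cont=1 payload=0x67=103: acc |= 103<<0 -> acc=103 shift=7
  byte[11]=0xAE cont=1 payload=0x2E=46: acc |= 46<<7 -> acc=5991 shift=14
  byte[12]=0xB7 cont=1 payload=0x37=55: acc |= 55<<14 -> acc=907111 shift=21
  byte[13]=0x1C cont=0 payload=0x1C=28: acc |= 28<<21 -> acc=59627367 shift=28 [end]
Varint 6: bytes[10:14] = E7 AE B7 1C -> value 59627367 (4 byte(s))

Answer: 3 2 1 1 3 4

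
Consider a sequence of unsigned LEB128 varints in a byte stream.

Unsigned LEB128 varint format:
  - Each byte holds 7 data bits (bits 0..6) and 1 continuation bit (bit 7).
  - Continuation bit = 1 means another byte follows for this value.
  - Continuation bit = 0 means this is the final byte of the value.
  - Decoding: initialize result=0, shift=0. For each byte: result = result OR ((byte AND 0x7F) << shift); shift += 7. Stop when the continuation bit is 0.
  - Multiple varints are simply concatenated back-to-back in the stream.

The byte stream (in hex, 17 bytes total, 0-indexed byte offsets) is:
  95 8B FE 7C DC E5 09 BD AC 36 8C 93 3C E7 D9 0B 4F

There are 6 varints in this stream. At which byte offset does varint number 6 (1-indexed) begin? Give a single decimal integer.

Answer: 16

Derivation:
  byte[0]=0x95 cont=1 payload=0x15=21: acc |= 21<<0 -> acc=21 shift=7
  byte[1]=0x8B cont=1 payload=0x0B=11: acc |= 11<<7 -> acc=1429 shift=14
  byte[2]=0xFE cont=1 payload=0x7E=126: acc |= 126<<14 -> acc=2065813 shift=21
  byte[3]=0x7C cont=0 payload=0x7C=124: acc |= 124<<21 -> acc=262112661 shift=28 [end]
Varint 1: bytes[0:4] = 95 8B FE 7C -> value 262112661 (4 byte(s))
  byte[4]=0xDC cont=1 payload=0x5C=92: acc |= 92<<0 -> acc=92 shift=7
  byte[5]=0xE5 cont=1 payload=0x65=101: acc |= 101<<7 -> acc=13020 shift=14
  byte[6]=0x09 cont=0 payload=0x09=9: acc |= 9<<14 -> acc=160476 shift=21 [end]
Varint 2: bytes[4:7] = DC E5 09 -> value 160476 (3 byte(s))
  byte[7]=0xBD cont=1 payload=0x3D=61: acc |= 61<<0 -> acc=61 shift=7
  byte[8]=0xAC cont=1 payload=0x2C=44: acc |= 44<<7 -> acc=5693 shift=14
  byte[9]=0x36 cont=0 payload=0x36=54: acc |= 54<<14 -> acc=890429 shift=21 [end]
Varint 3: bytes[7:10] = BD AC 36 -> value 890429 (3 byte(s))
  byte[10]=0x8C cont=1 payload=0x0C=12: acc |= 12<<0 -> acc=12 shift=7
  byte[11]=0x93 cont=1 payload=0x13=19: acc |= 19<<7 -> acc=2444 shift=14
  byte[12]=0x3C cont=0 payload=0x3C=60: acc |= 60<<14 -> acc=985484 shift=21 [end]
Varint 4: bytes[10:13] = 8C 93 3C -> value 985484 (3 byte(s))
  byte[13]=0xE7 cont=1 payload=0x67=103: acc |= 103<<0 -> acc=103 shift=7
  byte[14]=0xD9 cont=1 payload=0x59=89: acc |= 89<<7 -> acc=11495 shift=14
  byte[15]=0x0B cont=0 payload=0x0B=11: acc |= 11<<14 -> acc=191719 shift=21 [end]
Varint 5: bytes[13:16] = E7 D9 0B -> value 191719 (3 byte(s))
  byte[16]=0x4F cont=0 payload=0x4F=79: acc |= 79<<0 -> acc=79 shift=7 [end]
Varint 6: bytes[16:17] = 4F -> value 79 (1 byte(s))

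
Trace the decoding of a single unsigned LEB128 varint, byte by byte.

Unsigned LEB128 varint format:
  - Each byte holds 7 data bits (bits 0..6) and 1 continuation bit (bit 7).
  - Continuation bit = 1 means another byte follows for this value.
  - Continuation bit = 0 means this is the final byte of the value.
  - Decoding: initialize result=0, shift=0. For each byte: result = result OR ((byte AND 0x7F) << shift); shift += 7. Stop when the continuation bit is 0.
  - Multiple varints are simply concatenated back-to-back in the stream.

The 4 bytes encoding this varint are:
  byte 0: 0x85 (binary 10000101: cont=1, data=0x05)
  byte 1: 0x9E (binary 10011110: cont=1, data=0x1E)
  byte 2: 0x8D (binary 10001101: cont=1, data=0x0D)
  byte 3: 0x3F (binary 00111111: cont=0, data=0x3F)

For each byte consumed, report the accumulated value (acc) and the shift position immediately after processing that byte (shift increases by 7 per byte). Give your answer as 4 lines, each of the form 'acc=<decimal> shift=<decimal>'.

Answer: acc=5 shift=7
acc=3845 shift=14
acc=216837 shift=21
acc=132337413 shift=28

Derivation:
byte 0=0x85: payload=0x05=5, contrib = 5<<0 = 5; acc -> 5, shift -> 7
byte 1=0x9E: payload=0x1E=30, contrib = 30<<7 = 3840; acc -> 3845, shift -> 14
byte 2=0x8D: payload=0x0D=13, contrib = 13<<14 = 212992; acc -> 216837, shift -> 21
byte 3=0x3F: payload=0x3F=63, contrib = 63<<21 = 132120576; acc -> 132337413, shift -> 28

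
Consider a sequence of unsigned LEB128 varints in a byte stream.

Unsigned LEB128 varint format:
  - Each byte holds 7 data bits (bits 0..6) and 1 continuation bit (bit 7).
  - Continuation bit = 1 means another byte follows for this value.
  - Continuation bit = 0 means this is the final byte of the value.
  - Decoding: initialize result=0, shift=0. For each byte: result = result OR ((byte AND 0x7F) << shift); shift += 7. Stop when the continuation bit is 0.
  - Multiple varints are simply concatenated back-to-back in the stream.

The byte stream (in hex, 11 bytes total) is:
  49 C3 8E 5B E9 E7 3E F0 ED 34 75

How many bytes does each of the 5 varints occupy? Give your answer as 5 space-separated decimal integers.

  byte[0]=0x49 cont=0 payload=0x49=73: acc |= 73<<0 -> acc=73 shift=7 [end]
Varint 1: bytes[0:1] = 49 -> value 73 (1 byte(s))
  byte[1]=0xC3 cont=1 payload=0x43=67: acc |= 67<<0 -> acc=67 shift=7
  byte[2]=0x8E cont=1 payload=0x0E=14: acc |= 14<<7 -> acc=1859 shift=14
  byte[3]=0x5B cont=0 payload=0x5B=91: acc |= 91<<14 -> acc=1492803 shift=21 [end]
Varint 2: bytes[1:4] = C3 8E 5B -> value 1492803 (3 byte(s))
  byte[4]=0xE9 cont=1 payload=0x69=105: acc |= 105<<0 -> acc=105 shift=7
  byte[5]=0xE7 cont=1 payload=0x67=103: acc |= 103<<7 -> acc=13289 shift=14
  byte[6]=0x3E cont=0 payload=0x3E=62: acc |= 62<<14 -> acc=1029097 shift=21 [end]
Varint 3: bytes[4:7] = E9 E7 3E -> value 1029097 (3 byte(s))
  byte[7]=0xF0 cont=1 payload=0x70=112: acc |= 112<<0 -> acc=112 shift=7
  byte[8]=0xED cont=1 payload=0x6D=109: acc |= 109<<7 -> acc=14064 shift=14
  byte[9]=0x34 cont=0 payload=0x34=52: acc |= 52<<14 -> acc=866032 shift=21 [end]
Varint 4: bytes[7:10] = F0 ED 34 -> value 866032 (3 byte(s))
  byte[10]=0x75 cont=0 payload=0x75=117: acc |= 117<<0 -> acc=117 shift=7 [end]
Varint 5: bytes[10:11] = 75 -> value 117 (1 byte(s))

Answer: 1 3 3 3 1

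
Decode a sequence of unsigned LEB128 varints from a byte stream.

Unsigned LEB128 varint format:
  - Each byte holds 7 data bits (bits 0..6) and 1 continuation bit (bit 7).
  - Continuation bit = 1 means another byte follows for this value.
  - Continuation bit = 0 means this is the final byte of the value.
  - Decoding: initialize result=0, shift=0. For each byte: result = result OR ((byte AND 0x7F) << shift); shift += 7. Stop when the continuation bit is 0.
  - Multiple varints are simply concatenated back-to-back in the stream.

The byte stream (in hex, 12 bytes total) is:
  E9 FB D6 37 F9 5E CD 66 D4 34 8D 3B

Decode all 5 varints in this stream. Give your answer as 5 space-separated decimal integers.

  byte[0]=0xE9 cont=1 payload=0x69=105: acc |= 105<<0 -> acc=105 shift=7
  byte[1]=0xFB cont=1 payload=0x7B=123: acc |= 123<<7 -> acc=15849 shift=14
  byte[2]=0xD6 cont=1 payload=0x56=86: acc |= 86<<14 -> acc=1424873 shift=21
  byte[3]=0x37 cont=0 payload=0x37=55: acc |= 55<<21 -> acc=116768233 shift=28 [end]
Varint 1: bytes[0:4] = E9 FB D6 37 -> value 116768233 (4 byte(s))
  byte[4]=0xF9 cont=1 payload=0x79=121: acc |= 121<<0 -> acc=121 shift=7
  byte[5]=0x5E cont=0 payload=0x5E=94: acc |= 94<<7 -> acc=12153 shift=14 [end]
Varint 2: bytes[4:6] = F9 5E -> value 12153 (2 byte(s))
  byte[6]=0xCD cont=1 payload=0x4D=77: acc |= 77<<0 -> acc=77 shift=7
  byte[7]=0x66 cont=0 payload=0x66=102: acc |= 102<<7 -> acc=13133 shift=14 [end]
Varint 3: bytes[6:8] = CD 66 -> value 13133 (2 byte(s))
  byte[8]=0xD4 cont=1 payload=0x54=84: acc |= 84<<0 -> acc=84 shift=7
  byte[9]=0x34 cont=0 payload=0x34=52: acc |= 52<<7 -> acc=6740 shift=14 [end]
Varint 4: bytes[8:10] = D4 34 -> value 6740 (2 byte(s))
  byte[10]=0x8D cont=1 payload=0x0D=13: acc |= 13<<0 -> acc=13 shift=7
  byte[11]=0x3B cont=0 payload=0x3B=59: acc |= 59<<7 -> acc=7565 shift=14 [end]
Varint 5: bytes[10:12] = 8D 3B -> value 7565 (2 byte(s))

Answer: 116768233 12153 13133 6740 7565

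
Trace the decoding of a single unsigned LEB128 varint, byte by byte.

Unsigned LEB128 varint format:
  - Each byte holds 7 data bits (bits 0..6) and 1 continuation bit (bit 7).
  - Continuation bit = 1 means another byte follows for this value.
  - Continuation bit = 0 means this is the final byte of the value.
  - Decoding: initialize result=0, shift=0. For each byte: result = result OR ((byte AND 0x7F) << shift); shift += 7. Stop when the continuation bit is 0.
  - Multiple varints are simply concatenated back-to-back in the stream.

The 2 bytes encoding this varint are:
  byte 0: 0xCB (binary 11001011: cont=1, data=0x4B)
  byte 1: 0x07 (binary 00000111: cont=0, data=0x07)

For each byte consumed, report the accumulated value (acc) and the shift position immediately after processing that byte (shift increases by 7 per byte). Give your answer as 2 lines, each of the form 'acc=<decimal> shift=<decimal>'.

Answer: acc=75 shift=7
acc=971 shift=14

Derivation:
byte 0=0xCB: payload=0x4B=75, contrib = 75<<0 = 75; acc -> 75, shift -> 7
byte 1=0x07: payload=0x07=7, contrib = 7<<7 = 896; acc -> 971, shift -> 14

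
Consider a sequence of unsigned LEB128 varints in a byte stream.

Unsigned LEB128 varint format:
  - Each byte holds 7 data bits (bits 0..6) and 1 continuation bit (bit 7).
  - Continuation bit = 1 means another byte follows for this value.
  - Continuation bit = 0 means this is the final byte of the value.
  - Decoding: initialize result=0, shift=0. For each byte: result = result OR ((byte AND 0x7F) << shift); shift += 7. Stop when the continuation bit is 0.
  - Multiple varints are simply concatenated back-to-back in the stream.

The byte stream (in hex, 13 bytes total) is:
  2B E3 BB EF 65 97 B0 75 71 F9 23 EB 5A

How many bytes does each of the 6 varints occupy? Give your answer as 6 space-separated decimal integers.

  byte[0]=0x2B cont=0 payload=0x2B=43: acc |= 43<<0 -> acc=43 shift=7 [end]
Varint 1: bytes[0:1] = 2B -> value 43 (1 byte(s))
  byte[1]=0xE3 cont=1 payload=0x63=99: acc |= 99<<0 -> acc=99 shift=7
  byte[2]=0xBB cont=1 payload=0x3B=59: acc |= 59<<7 -> acc=7651 shift=14
  byte[3]=0xEF cont=1 payload=0x6F=111: acc |= 111<<14 -> acc=1826275 shift=21
  byte[4]=0x65 cont=0 payload=0x65=101: acc |= 101<<21 -> acc=213638627 shift=28 [end]
Varint 2: bytes[1:5] = E3 BB EF 65 -> value 213638627 (4 byte(s))
  byte[5]=0x97 cont=1 payload=0x17=23: acc |= 23<<0 -> acc=23 shift=7
  byte[6]=0xB0 cont=1 payload=0x30=48: acc |= 48<<7 -> acc=6167 shift=14
  byte[7]=0x75 cont=0 payload=0x75=117: acc |= 117<<14 -> acc=1923095 shift=21 [end]
Varint 3: bytes[5:8] = 97 B0 75 -> value 1923095 (3 byte(s))
  byte[8]=0x71 cont=0 payload=0x71=113: acc |= 113<<0 -> acc=113 shift=7 [end]
Varint 4: bytes[8:9] = 71 -> value 113 (1 byte(s))
  byte[9]=0xF9 cont=1 payload=0x79=121: acc |= 121<<0 -> acc=121 shift=7
  byte[10]=0x23 cont=0 payload=0x23=35: acc |= 35<<7 -> acc=4601 shift=14 [end]
Varint 5: bytes[9:11] = F9 23 -> value 4601 (2 byte(s))
  byte[11]=0xEB cont=1 payload=0x6B=107: acc |= 107<<0 -> acc=107 shift=7
  byte[12]=0x5A cont=0 payload=0x5A=90: acc |= 90<<7 -> acc=11627 shift=14 [end]
Varint 6: bytes[11:13] = EB 5A -> value 11627 (2 byte(s))

Answer: 1 4 3 1 2 2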